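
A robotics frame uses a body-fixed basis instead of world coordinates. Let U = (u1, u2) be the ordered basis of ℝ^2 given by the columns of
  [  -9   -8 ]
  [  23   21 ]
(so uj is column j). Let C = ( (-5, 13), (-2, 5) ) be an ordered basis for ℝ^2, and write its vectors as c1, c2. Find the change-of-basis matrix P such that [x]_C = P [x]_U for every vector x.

[[1, 2], [2, -1]]

Take x = uj: its U-coordinates are the j-th standard unit vector, so P e_j — column j of P — equals [uj]_C.
u1 = c1 + 2c2, giving column 1 = (1, 2); repeating for each j gives P = [[1, 2], [2, -1]].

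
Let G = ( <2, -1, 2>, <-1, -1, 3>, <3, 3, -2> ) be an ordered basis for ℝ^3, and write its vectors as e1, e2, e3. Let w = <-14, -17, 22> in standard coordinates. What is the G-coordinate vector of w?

<1, 4, -4>

Write w = c_1 e1 + ... + c_3 e3 and solve for the c_i.
Solving this 3x3 system gives c = (1, 4, -4).
Check: e1 + 4e2 - 4e3 = <-14, -17, 22>.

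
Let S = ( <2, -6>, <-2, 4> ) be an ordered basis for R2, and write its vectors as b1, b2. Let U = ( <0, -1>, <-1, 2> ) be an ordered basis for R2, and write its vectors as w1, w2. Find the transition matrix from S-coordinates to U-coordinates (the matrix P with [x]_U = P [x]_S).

[[2, 0], [-2, 2]]

Take x = bj: its S-coordinates are the j-th standard unit vector, so P e_j — column j of P — equals [bj]_U.
b1 = 2w1 - 2w2, giving column 1 = <2, -2>; repeating for each j gives P = [[2, 0], [-2, 2]].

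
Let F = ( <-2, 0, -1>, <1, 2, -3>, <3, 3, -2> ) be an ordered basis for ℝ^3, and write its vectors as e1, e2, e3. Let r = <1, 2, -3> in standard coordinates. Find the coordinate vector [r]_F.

<0, 1, 0>

We seek scalars with c_1 e1 + ... + c_3 e3 = r; equivalently solve M c = r where the columns of M are e1, ..., e3.
Row-reducing the augmented matrix [M | r] gives c = (0, 1, 0).
Check: 0·e1 + e2 + 0·e3 = <1, 2, -3>.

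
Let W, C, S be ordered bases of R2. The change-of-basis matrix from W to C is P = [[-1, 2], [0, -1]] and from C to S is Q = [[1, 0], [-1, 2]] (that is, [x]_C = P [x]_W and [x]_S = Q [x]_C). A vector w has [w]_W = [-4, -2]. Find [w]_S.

[0, 4]

Composing the changes, [w]_S = Q P [w]_W.
Q P = [[-1, 2], [1, -4]]; applying this to [-4, -2] gives [0, 4].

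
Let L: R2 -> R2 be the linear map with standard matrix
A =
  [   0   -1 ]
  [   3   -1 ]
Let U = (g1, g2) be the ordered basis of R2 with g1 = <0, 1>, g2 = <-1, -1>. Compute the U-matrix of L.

[[0, -3], [1, -1]]

With P the matrix whose columns are g1, g2, [L]_U = P^(-1) A P.
Column by column: L(g1) = A g1 = <-1, -1>; its U-coordinates <0, 1> give column 1.
Continuing for each basis vector yields [L]_U = [[0, -3], [1, -1]].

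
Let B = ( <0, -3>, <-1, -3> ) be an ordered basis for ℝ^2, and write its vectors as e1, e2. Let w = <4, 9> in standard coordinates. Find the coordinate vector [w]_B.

<1, -4>

Write w = c_1 e1 + c_2 e2 and solve for the c_i.
System: 0c_1 - c_2 = 4, -3c_1 - 3c_2 = 9; solving gives c_1 = 1, c_2 = -4.
Check: e1 - 4e2 = <4, 9>.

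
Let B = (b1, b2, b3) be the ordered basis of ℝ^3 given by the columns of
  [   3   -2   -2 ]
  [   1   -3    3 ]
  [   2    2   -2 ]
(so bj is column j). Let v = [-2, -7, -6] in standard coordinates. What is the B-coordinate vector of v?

[-4, -2, -3]

We seek scalars with c_1 b1 + ... + c_3 b3 = v; equivalently solve M c = v where the columns of M are b1, ..., b3.
Gaussian elimination on [M | v] yields c = (-4, -2, -3).
Check: -4b1 - 2b2 - 3b3 = [-2, -7, -6].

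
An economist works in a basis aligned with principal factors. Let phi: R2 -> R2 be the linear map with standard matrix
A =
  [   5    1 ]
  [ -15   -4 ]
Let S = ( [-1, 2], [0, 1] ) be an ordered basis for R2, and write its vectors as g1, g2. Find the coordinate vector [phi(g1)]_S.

Column 1 of [phi]_S is the S-coordinate vector of phi(g1).
In standard coordinates phi(g1) = A g1 = [-3, 7].
Converting to S: [-3, 7] = 3g1 + g2, so the coordinate vector is [3, 1].

[3, 1]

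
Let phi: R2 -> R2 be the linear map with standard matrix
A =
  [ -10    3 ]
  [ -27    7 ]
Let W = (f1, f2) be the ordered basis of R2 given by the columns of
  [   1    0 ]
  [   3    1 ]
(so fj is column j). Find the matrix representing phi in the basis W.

[[-1, 3], [-3, -2]]

With P the matrix whose columns are f1, f2, [phi]_W = P^(-1) A P.
Column by column: phi(f1) = A f1 = <-1, -6>; its W-coordinates <-1, -3> give column 1.
Continuing for each basis vector yields [phi]_W = [[-1, 3], [-3, -2]].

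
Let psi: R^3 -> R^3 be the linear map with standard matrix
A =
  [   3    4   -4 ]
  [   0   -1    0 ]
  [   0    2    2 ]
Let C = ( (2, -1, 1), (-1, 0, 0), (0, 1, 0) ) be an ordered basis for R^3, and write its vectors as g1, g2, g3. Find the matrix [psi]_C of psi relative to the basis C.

[[0, 0, 2], [2, 3, 0], [1, 0, 1]]

With P the matrix whose columns are g1, ..., g3, [psi]_C = P^(-1) A P.
Column by column: psi(g1) = A g1 = (-2, 1, 0); its C-coordinates (0, 2, 1) give column 1.
Continuing for each basis vector yields [psi]_C = [[0, 0, 2], [2, 3, 0], [1, 0, 1]].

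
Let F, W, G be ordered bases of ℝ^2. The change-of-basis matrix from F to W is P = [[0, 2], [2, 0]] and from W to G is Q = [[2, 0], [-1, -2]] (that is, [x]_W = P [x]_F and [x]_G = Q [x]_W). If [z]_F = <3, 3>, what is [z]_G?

First [z]_W = P [z]_F = <6, 6>.
Then [z]_G = Q [z]_W = <12, -18>.

<12, -18>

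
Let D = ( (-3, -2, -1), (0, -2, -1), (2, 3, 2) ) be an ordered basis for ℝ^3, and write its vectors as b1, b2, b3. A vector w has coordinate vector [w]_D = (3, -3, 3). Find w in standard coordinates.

The coordinates say w = 3b1 - 3b2 + 3b3; adding the scaled basis vectors gives (-3, 9, 6).

(-3, 9, 6)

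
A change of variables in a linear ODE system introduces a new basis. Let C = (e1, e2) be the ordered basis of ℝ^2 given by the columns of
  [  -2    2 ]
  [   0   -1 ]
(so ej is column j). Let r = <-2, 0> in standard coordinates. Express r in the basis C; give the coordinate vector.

We seek scalars with c_1 e1 + c_2 e2 = r; equivalently solve M c = r where the columns of M are e1, e2.
System: -2c_1 + 2c_2 = -2, 0c_1 - c_2 = 0; solving gives c_1 = 1, c_2 = 0.
Check: e1 + 0·e2 = <-2, 0>.

<1, 0>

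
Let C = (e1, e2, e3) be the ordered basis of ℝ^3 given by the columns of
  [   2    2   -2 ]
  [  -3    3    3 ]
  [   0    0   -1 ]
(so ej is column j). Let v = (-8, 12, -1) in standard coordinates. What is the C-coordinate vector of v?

(-3, 0, 1)

Write v = c_1 e1 + ... + c_3 e3 and solve for the c_i.
Solving this 3x3 system gives c = (-3, 0, 1).
Check: -3e1 + 0·e2 + e3 = (-8, 12, -1).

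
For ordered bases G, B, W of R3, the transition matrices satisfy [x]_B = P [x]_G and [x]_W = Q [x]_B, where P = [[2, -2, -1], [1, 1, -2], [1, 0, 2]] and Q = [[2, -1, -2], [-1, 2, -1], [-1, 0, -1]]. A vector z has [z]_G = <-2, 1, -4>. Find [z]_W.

<9, 26, 12>

First [z]_B = P [z]_G = <-2, 7, -10>.
Then [z]_W = Q [z]_B = <9, 26, 12>.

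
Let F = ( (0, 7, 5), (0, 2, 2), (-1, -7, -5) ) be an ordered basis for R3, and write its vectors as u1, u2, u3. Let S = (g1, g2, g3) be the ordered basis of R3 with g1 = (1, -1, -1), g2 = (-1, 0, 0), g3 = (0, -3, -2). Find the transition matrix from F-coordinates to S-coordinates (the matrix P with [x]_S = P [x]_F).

Column j of P is [uj]_S, since P maps F-coordinates to S-coordinates.
Expressing u1 in S: u1 = -g1 - g2 - 2g3, so column 1 of P is (-1, -1, -2).
Doing the same for each uj gives P = [[-1, -2, 1], [-1, -2, 2], [-2, 0, 2]].

[[-1, -2, 1], [-1, -2, 2], [-2, 0, 2]]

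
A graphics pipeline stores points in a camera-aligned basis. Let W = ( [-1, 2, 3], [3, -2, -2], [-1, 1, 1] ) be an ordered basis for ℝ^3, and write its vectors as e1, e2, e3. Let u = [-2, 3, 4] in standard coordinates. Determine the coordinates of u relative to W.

[u]_W is the unique c with M c = u, where M has columns e1, ..., e3.
Row-reducing the augmented matrix [M | u] gives c = (1, 0, 1).
Check: e1 + 0·e2 + e3 = [-2, 3, 4].

[1, 0, 1]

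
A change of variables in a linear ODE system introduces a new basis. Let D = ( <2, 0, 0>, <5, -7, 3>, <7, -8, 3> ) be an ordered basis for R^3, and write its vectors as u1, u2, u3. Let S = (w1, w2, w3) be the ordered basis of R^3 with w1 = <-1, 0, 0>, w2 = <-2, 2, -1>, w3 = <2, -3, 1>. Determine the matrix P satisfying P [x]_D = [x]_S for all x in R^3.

[[-2, 1, -1], [0, -2, -1], [0, 1, 2]]

Let M have columns uj and N have columns wj. Then for every x, N [x]_S = x = M [x]_D, so P = N^(-1) M.
Since det N = 1, N^(-1) has integer entries; multiplying gives P = [[-2, 1, -1], [0, -2, -1], [0, 1, 2]].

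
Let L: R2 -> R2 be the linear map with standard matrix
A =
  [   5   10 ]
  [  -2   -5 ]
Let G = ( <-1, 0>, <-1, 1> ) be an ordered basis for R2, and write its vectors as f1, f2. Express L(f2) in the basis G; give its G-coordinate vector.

<-2, -3>

Compute L(f2) = A f2 = <5, -3> in standard coordinates.
Then write this in G-coordinates: solve for y in y_1 f1 + y_2 f2 = <5, -3>.
This gives y = <-2, -3>, which is column 2 of [L]_G.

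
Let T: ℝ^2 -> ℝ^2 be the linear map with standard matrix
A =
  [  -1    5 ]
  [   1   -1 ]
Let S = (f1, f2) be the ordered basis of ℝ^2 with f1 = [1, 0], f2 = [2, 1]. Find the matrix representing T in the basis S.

[[-3, 1], [1, 1]]

With P the matrix whose columns are f1, f2, [T]_S = P^(-1) A P.
Column by column: T(f1) = A f1 = [-1, 1]; its S-coordinates [-3, 1] give column 1.
Continuing for each basis vector yields [T]_S = [[-3, 1], [1, 1]].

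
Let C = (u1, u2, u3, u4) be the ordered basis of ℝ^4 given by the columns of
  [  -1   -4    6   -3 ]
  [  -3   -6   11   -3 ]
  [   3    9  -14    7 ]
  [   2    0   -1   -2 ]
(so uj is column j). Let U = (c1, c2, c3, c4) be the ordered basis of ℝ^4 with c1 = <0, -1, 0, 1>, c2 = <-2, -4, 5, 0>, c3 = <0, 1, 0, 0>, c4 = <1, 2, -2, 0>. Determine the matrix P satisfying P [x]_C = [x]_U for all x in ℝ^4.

[[2, 0, -1, -2], [1, 1, -2, 1], [1, 2, -2, 1], [1, -2, 2, -1]]

Take x = uj: its C-coordinates are the j-th standard unit vector, so P e_j — column j of P — equals [uj]_U.
u1 = 2c1 + c2 + c3 + c4, giving column 1 = <2, 1, 1, 1>; repeating for each j gives P = [[2, 0, -1, -2], [1, 1, -2, 1], [1, 2, -2, 1], [1, -2, 2, -1]].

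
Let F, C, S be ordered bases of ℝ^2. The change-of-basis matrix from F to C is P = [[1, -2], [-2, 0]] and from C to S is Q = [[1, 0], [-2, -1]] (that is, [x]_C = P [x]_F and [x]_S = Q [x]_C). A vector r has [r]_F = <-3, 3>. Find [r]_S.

<-9, 12>

Composing the changes, [r]_S = Q P [r]_F.
Q P = [[1, -2], [0, 4]]; applying this to <-3, 3> gives <-9, 12>.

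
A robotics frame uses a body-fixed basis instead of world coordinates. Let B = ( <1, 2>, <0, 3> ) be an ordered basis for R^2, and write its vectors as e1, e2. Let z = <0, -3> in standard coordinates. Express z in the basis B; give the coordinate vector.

We seek scalars with c_1 e1 + c_2 e2 = z; equivalently solve M c = z where the columns of M are e1, e2.
System: c_1 + 0c_2 = 0, 2c_1 + 3c_2 = -3; solving gives c_1 = 0, c_2 = -1.
Check: 0·e1 - e2 = <0, -3>.

<0, -1>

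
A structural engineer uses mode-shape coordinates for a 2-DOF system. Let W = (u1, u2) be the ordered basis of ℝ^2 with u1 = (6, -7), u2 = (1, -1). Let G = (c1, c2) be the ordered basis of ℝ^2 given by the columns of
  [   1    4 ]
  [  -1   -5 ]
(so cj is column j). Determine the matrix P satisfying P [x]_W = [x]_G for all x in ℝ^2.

Take x = uj: its W-coordinates are the j-th standard unit vector, so P e_j — column j of P — equals [uj]_G.
u1 = 2c1 + c2, giving column 1 = (2, 1); repeating for each j gives P = [[2, 1], [1, 0]].

[[2, 1], [1, 0]]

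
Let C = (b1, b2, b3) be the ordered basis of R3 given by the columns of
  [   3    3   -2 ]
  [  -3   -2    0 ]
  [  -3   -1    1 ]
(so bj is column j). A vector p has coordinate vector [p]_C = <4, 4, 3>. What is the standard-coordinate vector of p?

p = M [p]_C, where M has columns b1, ..., b3.
Carrying out the matrix-vector product, p = <18, -20, -13>.

<18, -20, -13>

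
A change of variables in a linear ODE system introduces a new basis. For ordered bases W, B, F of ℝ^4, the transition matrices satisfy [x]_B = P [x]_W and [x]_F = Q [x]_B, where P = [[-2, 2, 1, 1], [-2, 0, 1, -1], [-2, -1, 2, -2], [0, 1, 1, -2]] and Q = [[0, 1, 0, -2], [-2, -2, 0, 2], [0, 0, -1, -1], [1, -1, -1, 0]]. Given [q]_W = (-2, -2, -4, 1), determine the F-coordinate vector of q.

(15, -8, 12, 2)

Composing the changes, [q]_F = Q P [q]_W.
Q P = [[-2, -2, -1, 3], [8, -2, -2, -4], [2, 0, -3, 4], [2, 3, -2, 4]]; applying this to (-2, -2, -4, 1) gives (15, -8, 12, 2).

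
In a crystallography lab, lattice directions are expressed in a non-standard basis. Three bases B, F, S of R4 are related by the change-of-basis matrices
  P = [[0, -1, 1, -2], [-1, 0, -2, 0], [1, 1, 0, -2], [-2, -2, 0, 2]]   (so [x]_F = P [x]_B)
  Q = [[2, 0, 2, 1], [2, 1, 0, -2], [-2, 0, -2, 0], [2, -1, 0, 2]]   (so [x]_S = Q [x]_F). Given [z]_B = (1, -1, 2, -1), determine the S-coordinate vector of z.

(12, 9, -14, 11)

First [z]_F = P [z]_B = (5, -5, 2, -2).
Then [z]_S = Q [z]_F = (12, 9, -14, 11).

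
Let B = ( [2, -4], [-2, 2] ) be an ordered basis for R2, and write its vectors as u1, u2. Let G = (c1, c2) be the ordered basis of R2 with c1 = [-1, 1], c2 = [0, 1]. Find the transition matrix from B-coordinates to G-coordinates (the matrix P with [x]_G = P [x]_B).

Let M have columns uj and N have columns cj. Then for every x, N [x]_G = x = M [x]_B, so P = N^(-1) M.
Since det N = -1, N^(-1) has integer entries; multiplying gives P = [[-2, 2], [-2, 0]].

[[-2, 2], [-2, 0]]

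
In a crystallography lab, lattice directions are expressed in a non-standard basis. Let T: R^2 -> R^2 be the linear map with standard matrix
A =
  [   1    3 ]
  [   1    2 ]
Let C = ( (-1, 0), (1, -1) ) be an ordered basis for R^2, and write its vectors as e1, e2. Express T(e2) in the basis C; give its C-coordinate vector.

(3, 1)

Column 2 of [T]_C is the C-coordinate vector of T(e2).
In standard coordinates T(e2) = A e2 = (-2, -1).
Converting to C: (-2, -1) = 3e1 + e2, so the coordinate vector is (3, 1).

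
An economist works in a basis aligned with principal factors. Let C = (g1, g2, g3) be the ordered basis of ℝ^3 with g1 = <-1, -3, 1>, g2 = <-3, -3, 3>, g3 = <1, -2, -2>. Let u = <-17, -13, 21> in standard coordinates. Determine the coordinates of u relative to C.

[u]_C is the unique c with M c = u, where M has columns g1, ..., g3.
Row-reducing the augmented matrix [M | u] gives c = (4, 3, -4).
Check: 4g1 + 3g2 - 4g3 = <-17, -13, 21>.

<4, 3, -4>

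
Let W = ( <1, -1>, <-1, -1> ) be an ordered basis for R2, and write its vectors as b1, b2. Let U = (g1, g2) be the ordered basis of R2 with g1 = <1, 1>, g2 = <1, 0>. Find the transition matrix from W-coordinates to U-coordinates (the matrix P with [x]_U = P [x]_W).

Column j of P is [bj]_U, since P maps W-coordinates to U-coordinates.
Expressing b1 in U: b1 = -g1 + 2g2, so column 1 of P is <-1, 2>.
Doing the same for each bj gives P = [[-1, -1], [2, 0]].

[[-1, -1], [2, 0]]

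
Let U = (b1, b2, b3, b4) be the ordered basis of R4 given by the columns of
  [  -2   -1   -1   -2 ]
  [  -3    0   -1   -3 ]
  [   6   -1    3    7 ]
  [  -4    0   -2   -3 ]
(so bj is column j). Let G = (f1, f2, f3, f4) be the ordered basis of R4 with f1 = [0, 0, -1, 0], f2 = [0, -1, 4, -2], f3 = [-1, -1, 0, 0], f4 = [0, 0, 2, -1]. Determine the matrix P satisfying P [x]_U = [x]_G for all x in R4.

[[2, 1, 1, -1], [1, -1, 0, 1], [2, 1, 1, 2], [2, 2, 2, 1]]

Let M have columns bj and N have columns fj. Then for every x, N [x]_G = x = M [x]_U, so P = N^(-1) M.
Since det N = -1, N^(-1) has integer entries; multiplying gives P = [[2, 1, 1, -1], [1, -1, 0, 1], [2, 1, 1, 2], [2, 2, 2, 1]].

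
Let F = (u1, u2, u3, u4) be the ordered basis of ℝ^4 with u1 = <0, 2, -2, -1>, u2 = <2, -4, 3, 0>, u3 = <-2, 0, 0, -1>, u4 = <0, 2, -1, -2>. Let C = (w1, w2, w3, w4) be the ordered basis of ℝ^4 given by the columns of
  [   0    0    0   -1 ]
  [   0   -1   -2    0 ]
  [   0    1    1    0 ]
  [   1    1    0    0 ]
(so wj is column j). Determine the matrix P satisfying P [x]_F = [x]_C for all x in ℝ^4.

Take x = uj: its F-coordinates are the j-th standard unit vector, so P e_j — column j of P — equals [uj]_C.
u1 = w1 - 2w2 + 0·w3 + 0·w4, giving column 1 = <1, -2, 0, 0>; repeating for each j gives P = [[1, -2, -1, -2], [-2, 2, 0, 0], [0, 1, 0, -1], [0, -2, 2, 0]].

[[1, -2, -1, -2], [-2, 2, 0, 0], [0, 1, 0, -1], [0, -2, 2, 0]]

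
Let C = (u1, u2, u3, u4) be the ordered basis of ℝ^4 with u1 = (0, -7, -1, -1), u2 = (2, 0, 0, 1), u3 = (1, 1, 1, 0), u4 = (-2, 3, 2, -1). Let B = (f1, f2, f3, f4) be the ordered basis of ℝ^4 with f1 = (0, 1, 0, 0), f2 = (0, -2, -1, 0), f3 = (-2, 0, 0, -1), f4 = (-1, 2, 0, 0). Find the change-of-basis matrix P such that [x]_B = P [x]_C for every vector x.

[[-1, 0, 1, -1], [1, 0, -1, -2], [1, -1, 0, 1], [-2, 0, -1, 0]]

Let M have columns uj and N have columns fj. Then for every x, N [x]_B = x = M [x]_C, so P = N^(-1) M.
Since det N = 1, N^(-1) has integer entries; multiplying gives P = [[-1, 0, 1, -1], [1, 0, -1, -2], [1, -1, 0, 1], [-2, 0, -1, 0]].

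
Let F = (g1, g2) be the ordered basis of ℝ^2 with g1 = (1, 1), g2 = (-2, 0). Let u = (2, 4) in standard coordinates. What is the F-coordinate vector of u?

Write u = c_1 g1 + c_2 g2 and solve for the c_i.
System: c_1 - 2c_2 = 2, c_1 + 0c_2 = 4; solving gives c_1 = 4, c_2 = 1.
Check: 4g1 + g2 = (2, 4).

(4, 1)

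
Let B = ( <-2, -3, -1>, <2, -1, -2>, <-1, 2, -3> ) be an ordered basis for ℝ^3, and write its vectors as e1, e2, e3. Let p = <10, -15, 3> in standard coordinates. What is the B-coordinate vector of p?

[p]_B is the unique c with M c = p, where M has columns e1, ..., e3.
Solving this 3x3 system gives c = (1, 4, -4).
Check: e1 + 4e2 - 4e3 = <10, -15, 3>.

<1, 4, -4>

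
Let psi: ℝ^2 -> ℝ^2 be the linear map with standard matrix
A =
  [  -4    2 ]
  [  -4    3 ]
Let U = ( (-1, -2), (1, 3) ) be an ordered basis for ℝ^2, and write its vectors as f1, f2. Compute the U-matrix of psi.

[[-2, -1], [-2, 1]]

Let P have columns f1, f2. Then [psi]_U = P^(-1) A P.
Here det P = -1, so P^(-1) is integer; computing A P first and then P^(-1)(A P) gives [[-2, -1], [-2, 1]].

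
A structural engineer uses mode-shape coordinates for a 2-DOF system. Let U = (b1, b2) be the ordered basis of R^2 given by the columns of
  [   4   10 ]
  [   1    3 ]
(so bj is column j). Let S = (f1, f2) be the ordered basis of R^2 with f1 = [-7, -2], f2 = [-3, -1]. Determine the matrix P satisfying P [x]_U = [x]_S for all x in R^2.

[[-1, -1], [1, -1]]

Take x = bj: its U-coordinates are the j-th standard unit vector, so P e_j — column j of P — equals [bj]_S.
b1 = -f1 + f2, giving column 1 = [-1, 1]; repeating for each j gives P = [[-1, -1], [1, -1]].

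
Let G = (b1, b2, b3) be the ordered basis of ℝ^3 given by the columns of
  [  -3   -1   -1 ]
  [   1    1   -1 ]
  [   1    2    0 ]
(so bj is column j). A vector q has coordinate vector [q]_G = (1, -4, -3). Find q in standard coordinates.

(4, 0, -7)

The coordinates say q = b1 - 4b2 - 3b3; adding the scaled basis vectors gives (4, 0, -7).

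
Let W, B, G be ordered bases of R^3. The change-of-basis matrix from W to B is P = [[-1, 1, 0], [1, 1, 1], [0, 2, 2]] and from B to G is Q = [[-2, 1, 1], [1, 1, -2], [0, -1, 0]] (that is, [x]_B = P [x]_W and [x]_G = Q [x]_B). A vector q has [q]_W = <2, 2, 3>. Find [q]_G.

Apply P to get B-coordinates <0, 7, 10>, then Q to get G-coordinates.
The result is [q]_G = <17, -13, -7>.

<17, -13, -7>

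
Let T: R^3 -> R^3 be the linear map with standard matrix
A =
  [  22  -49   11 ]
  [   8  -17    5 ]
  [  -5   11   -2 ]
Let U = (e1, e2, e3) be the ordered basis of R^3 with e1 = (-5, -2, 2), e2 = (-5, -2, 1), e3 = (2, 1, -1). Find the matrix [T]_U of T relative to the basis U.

With P the matrix whose columns are e1, ..., e3, [T]_U = P^(-1) A P.
Column by column: T(e1) = A e1 = (10, 4, -1); its U-coordinates (1, -3, 0) give column 1.
Continuing for each basis vector yields [T]_U = [[1, -1, 1], [-3, 0, 3], [0, -3, 2]].

[[1, -1, 1], [-3, 0, 3], [0, -3, 2]]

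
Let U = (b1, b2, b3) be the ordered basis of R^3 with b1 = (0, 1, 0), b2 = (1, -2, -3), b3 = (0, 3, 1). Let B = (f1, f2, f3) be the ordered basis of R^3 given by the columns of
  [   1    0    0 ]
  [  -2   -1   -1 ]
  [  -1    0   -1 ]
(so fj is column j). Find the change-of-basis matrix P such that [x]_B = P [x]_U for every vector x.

[[0, 1, 0], [-1, -2, -2], [0, 2, -1]]

Take x = bj: its U-coordinates are the j-th standard unit vector, so P e_j — column j of P — equals [bj]_B.
b1 = 0·f1 - f2 + 0·f3, giving column 1 = (0, -1, 0); repeating for each j gives P = [[0, 1, 0], [-1, -2, -2], [0, 2, -1]].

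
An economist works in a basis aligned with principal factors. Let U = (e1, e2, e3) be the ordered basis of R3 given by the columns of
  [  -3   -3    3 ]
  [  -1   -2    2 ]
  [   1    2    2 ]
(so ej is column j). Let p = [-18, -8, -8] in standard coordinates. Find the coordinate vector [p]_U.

[4, -2, -4]

We seek scalars with c_1 e1 + ... + c_3 e3 = p; equivalently solve M c = p where the columns of M are e1, ..., e3.
Row-reducing the augmented matrix [M | p] gives c = (4, -2, -4).
Check: 4e1 - 2e2 - 4e3 = [-18, -8, -8].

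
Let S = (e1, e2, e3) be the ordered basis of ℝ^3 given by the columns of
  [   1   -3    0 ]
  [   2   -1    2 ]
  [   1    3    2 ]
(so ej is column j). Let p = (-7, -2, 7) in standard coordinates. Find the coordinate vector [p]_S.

We seek scalars with c_1 e1 + ... + c_3 e3 = p; equivalently solve M c = p where the columns of M are e1, ..., e3.
Gaussian elimination on [M | p] yields c = (-1, 2, 1).
Check: -e1 + 2e2 + e3 = (-7, -2, 7).

(-1, 2, 1)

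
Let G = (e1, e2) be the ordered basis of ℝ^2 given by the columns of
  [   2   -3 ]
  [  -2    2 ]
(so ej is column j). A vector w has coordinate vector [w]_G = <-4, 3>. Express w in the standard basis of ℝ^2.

<-17, 14>

The coordinates say w = -4e1 + 3e2; adding the scaled basis vectors gives <-17, 14>.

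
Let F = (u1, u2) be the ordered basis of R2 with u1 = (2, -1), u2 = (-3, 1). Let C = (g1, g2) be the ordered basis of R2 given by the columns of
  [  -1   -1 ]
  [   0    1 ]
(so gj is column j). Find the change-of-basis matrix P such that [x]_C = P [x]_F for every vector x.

Column j of P is [uj]_C, since P maps F-coordinates to C-coordinates.
Expressing u1 in C: u1 = -g1 - g2, so column 1 of P is (-1, -1).
Doing the same for each uj gives P = [[-1, 2], [-1, 1]].

[[-1, 2], [-1, 1]]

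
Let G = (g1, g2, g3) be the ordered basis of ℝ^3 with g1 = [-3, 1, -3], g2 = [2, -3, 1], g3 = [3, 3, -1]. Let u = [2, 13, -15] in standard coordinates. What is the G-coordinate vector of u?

[4, 1, 4]

Write u = c_1 g1 + ... + c_3 g3 and solve for the c_i.
Row-reducing the augmented matrix [M | u] gives c = (4, 1, 4).
Check: 4g1 + g2 + 4g3 = [2, 13, -15].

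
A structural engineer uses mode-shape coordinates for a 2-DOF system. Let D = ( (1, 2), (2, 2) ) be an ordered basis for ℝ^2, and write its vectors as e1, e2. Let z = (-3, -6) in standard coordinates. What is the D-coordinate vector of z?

(-3, 0)

Write z = c_1 e1 + c_2 e2 and solve for the c_i.
System: c_1 + 2c_2 = -3, 2c_1 + 2c_2 = -6; solving gives c_1 = -3, c_2 = 0.
Check: -3e1 + 0·e2 = (-3, -6).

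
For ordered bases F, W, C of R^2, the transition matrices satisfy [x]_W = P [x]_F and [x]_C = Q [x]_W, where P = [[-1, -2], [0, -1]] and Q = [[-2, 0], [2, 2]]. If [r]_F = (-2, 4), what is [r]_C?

(12, -20)

Apply P to get W-coordinates (-6, -4), then Q to get C-coordinates.
The result is [r]_C = (12, -20).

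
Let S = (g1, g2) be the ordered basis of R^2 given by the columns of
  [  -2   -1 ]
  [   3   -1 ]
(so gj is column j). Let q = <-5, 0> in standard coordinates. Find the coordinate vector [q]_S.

[q]_S is the unique c with M c = q, where M has columns g1, g2.
System: -2c_1 - c_2 = -5, 3c_1 - c_2 = 0; solving gives c_1 = 1, c_2 = 3.
Check: g1 + 3g2 = <-5, 0>.

<1, 3>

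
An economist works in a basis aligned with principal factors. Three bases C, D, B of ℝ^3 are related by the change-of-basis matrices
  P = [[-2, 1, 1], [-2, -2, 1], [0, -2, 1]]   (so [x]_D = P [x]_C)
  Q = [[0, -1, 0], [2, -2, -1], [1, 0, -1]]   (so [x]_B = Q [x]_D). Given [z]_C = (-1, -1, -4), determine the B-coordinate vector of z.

(0, -4, -1)

First [z]_D = P [z]_C = (-3, 0, -2).
Then [z]_B = Q [z]_D = (0, -4, -1).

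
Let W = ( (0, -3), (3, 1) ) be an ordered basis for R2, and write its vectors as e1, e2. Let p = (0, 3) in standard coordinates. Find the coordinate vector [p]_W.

We seek scalars with c_1 e1 + c_2 e2 = p; equivalently solve M c = p where the columns of M are e1, e2.
System: 0c_1 + 3c_2 = 0, -3c_1 + c_2 = 3; solving gives c_1 = -1, c_2 = 0.
Check: -e1 + 0·e2 = (0, 3).

(-1, 0)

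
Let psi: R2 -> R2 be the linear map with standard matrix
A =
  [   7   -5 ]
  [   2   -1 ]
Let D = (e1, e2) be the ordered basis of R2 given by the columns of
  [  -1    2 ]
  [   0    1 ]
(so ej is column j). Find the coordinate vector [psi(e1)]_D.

Compute psi(e1) = A e1 = <-7, -2> in standard coordinates.
Then write this in D-coordinates: solve for y in y_1 e1 + y_2 e2 = <-7, -2>.
This gives y = <3, -2>, which is column 1 of [psi]_D.

<3, -2>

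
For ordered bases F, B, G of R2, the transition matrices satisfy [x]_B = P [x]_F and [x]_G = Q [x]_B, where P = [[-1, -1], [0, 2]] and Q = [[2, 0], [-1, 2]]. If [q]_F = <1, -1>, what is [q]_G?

Composing the changes, [q]_G = Q P [q]_F.
Q P = [[-2, -2], [1, 5]]; applying this to <1, -1> gives <0, -4>.

<0, -4>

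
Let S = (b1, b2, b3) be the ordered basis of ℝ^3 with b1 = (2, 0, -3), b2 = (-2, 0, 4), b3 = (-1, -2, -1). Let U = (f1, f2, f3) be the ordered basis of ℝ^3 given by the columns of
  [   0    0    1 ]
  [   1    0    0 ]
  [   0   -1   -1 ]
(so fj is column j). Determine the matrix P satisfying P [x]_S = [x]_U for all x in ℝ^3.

[[0, 0, -2], [1, -2, 2], [2, -2, -1]]

Column j of P is [bj]_U, since P maps S-coordinates to U-coordinates.
Expressing b1 in U: b1 = 0·f1 + f2 + 2f3, so column 1 of P is (0, 1, 2).
Doing the same for each bj gives P = [[0, 0, -2], [1, -2, 2], [2, -2, -1]].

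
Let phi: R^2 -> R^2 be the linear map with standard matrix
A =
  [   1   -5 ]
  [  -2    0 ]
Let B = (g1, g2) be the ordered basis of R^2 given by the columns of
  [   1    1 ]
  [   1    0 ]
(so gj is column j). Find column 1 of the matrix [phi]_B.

Column 1 of [phi]_B is the B-coordinate vector of phi(g1).
In standard coordinates phi(g1) = A g1 = (-4, -2).
Converting to B: (-4, -2) = -2g1 - 2g2, so the coordinate vector is (-2, -2).

(-2, -2)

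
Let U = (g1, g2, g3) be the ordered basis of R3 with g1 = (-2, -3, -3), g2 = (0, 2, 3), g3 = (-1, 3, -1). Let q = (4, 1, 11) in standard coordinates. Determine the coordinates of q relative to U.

(-1, 2, -2)

[q]_U is the unique c with M c = q, where M has columns g1, ..., g3.
Gaussian elimination on [M | q] yields c = (-1, 2, -2).
Check: -g1 + 2g2 - 2g3 = (4, 1, 11).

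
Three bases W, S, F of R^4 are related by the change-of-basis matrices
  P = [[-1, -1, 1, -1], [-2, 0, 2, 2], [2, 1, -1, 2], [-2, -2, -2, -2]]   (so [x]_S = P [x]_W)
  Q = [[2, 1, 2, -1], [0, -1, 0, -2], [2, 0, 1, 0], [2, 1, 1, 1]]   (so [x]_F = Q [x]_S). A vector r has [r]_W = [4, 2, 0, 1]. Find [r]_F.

Apply P to get S-coordinates [-7, -6, 12, -14], then Q to get F-coordinates.
The result is [r]_F = [18, 34, -2, -22].

[18, 34, -2, -22]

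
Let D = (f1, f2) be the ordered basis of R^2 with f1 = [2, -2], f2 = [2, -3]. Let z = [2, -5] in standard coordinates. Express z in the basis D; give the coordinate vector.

[-2, 3]

[z]_D is the unique c with M c = z, where M has columns f1, f2.
System: 2c_1 + 2c_2 = 2, -2c_1 - 3c_2 = -5; solving gives c_1 = -2, c_2 = 3.
Check: -2f1 + 3f2 = [2, -5].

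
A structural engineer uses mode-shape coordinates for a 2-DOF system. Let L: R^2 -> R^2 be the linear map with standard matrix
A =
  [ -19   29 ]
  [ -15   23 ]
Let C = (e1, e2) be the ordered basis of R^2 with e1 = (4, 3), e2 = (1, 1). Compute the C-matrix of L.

The j-th column of [L]_C is [L(ej)]_C.
L(e1) = A e1 = (11, 9) = 2e1 + 3e2, so column 1 is (2, 3).
Repeating for e2 and assembling the columns gives [[2, 2], [3, 2]].

[[2, 2], [3, 2]]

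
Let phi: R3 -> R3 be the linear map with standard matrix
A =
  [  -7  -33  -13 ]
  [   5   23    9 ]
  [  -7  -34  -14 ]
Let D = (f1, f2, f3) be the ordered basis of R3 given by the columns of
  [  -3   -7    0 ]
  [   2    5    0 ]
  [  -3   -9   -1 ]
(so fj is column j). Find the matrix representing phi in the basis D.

[[2, 2, -2], [0, -1, -1], [-1, -2, 1]]

Let P have columns f1, ..., f3. Then [phi]_D = P^(-1) A P.
Here det P = 1, so P^(-1) is integer; computing A P first and then P^(-1)(A P) gives [[2, 2, -2], [0, -1, -1], [-1, -2, 1]].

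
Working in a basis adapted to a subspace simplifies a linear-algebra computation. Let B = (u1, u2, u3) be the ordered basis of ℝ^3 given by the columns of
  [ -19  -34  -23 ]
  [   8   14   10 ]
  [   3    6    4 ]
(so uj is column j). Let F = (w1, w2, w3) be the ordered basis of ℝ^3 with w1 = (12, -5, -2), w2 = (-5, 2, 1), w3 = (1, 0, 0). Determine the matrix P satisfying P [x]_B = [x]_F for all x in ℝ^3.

Take x = uj: its B-coordinates are the j-th standard unit vector, so P e_j — column j of P — equals [uj]_F.
u1 = -2w1 - w2 + 0·w3, giving column 1 = (-2, -1, 0); repeating for each j gives P = [[-2, -2, -2], [-1, 2, 0], [0, 0, 1]].

[[-2, -2, -2], [-1, 2, 0], [0, 0, 1]]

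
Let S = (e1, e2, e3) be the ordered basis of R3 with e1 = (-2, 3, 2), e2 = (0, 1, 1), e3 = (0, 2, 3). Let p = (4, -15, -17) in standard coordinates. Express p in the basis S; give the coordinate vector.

Write p = c_1 e1 + ... + c_3 e3 and solve for the c_i.
Row-reducing the augmented matrix [M | p] gives c = (-2, -1, -4).
Check: -2e1 - e2 - 4e3 = (4, -15, -17).

(-2, -1, -4)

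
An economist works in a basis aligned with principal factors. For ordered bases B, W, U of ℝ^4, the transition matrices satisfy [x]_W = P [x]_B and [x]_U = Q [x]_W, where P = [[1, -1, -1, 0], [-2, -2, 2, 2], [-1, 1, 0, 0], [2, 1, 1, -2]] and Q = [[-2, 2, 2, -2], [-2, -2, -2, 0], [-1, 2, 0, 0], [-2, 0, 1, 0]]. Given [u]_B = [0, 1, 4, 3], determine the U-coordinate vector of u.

[38, -16, 29, 11]

Apply P to get W-coordinates [-5, 12, 1, -1], then Q to get U-coordinates.
The result is [u]_U = [38, -16, 29, 11].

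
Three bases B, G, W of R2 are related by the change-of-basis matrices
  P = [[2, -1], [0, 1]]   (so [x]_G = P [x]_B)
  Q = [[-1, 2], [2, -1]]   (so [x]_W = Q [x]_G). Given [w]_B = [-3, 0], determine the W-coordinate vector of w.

First [w]_G = P [w]_B = [-6, 0].
Then [w]_W = Q [w]_G = [6, -12].

[6, -12]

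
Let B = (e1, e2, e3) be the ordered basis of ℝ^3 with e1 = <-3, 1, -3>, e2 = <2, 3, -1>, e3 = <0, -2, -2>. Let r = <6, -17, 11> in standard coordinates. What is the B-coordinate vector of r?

[r]_B is the unique c with M c = r, where M has columns e1, ..., e3.
Solving this 3x3 system gives c = (-4, -3, 2).
Check: -4e1 - 3e2 + 2e3 = <6, -17, 11>.

<-4, -3, 2>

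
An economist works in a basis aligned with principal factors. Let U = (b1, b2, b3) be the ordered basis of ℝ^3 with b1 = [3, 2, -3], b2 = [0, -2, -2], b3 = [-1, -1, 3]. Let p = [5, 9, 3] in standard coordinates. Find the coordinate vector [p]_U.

[2, -3, 1]

[p]_U is the unique c with M c = p, where M has columns b1, ..., b3.
Row-reducing the augmented matrix [M | p] gives c = (2, -3, 1).
Check: 2b1 - 3b2 + b3 = [5, 9, 3].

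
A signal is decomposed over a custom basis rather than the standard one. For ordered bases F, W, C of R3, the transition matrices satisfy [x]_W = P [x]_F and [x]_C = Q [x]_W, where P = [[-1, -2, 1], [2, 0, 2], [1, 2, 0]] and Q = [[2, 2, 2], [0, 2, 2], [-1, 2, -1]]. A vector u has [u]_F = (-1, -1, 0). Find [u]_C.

First [u]_W = P [u]_F = (3, -2, -3).
Then [u]_C = Q [u]_W = (-4, -10, -4).

(-4, -10, -4)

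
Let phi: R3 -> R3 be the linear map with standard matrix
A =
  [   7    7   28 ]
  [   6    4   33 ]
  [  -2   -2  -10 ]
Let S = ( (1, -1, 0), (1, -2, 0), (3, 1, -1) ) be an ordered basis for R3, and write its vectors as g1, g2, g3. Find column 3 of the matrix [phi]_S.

(3, 3, -2)

Compute phi(g3) = A g3 = (0, -11, 2) in standard coordinates.
Then write this in S-coordinates: solve for y in y_1 g1 + ... + y_3 g3 = (0, -11, 2).
This gives y = (3, 3, -2), which is column 3 of [phi]_S.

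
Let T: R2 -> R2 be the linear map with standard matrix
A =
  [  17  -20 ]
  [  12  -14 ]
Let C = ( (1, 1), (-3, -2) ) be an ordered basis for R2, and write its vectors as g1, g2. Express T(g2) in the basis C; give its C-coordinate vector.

(-2, 3)

Column 2 of [T]_C is the C-coordinate vector of T(g2).
In standard coordinates T(g2) = A g2 = (-11, -8).
Converting to C: (-11, -8) = -2g1 + 3g2, so the coordinate vector is (-2, 3).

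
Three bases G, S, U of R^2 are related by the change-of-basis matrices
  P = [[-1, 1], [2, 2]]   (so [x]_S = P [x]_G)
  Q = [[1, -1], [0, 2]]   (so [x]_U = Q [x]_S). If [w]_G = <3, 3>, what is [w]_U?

<-12, 24>

Composing the changes, [w]_U = Q P [w]_G.
Q P = [[-3, -1], [4, 4]]; applying this to <3, 3> gives <-12, 24>.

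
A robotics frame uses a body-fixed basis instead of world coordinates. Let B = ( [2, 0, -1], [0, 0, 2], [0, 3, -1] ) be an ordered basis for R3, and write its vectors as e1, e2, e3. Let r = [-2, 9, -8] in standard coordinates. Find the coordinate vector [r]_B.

We seek scalars with c_1 e1 + ... + c_3 e3 = r; equivalently solve M c = r where the columns of M are e1, ..., e3.
Solving this 3x3 system gives c = (-1, -3, 3).
Check: -e1 - 3e2 + 3e3 = [-2, 9, -8].

[-1, -3, 3]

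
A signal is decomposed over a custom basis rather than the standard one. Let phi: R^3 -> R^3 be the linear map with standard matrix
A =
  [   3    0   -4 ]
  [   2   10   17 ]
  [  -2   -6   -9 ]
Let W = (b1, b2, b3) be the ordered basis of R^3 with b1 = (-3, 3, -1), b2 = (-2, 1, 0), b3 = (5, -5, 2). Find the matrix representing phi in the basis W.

Let P have columns b1, ..., b3. Then [phi]_W = P^(-1) A P.
Here det P = 1, so P^(-1) is integer; computing A P first and then P^(-1)(A P) gives [[3, 2, 0], [-2, 0, -1], [0, 0, 1]].

[[3, 2, 0], [-2, 0, -1], [0, 0, 1]]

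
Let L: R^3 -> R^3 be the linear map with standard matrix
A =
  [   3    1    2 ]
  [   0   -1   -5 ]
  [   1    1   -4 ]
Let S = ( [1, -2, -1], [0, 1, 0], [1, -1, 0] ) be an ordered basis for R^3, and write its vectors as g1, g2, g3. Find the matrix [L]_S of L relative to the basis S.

[[-3, -1, 0], [3, -1, 3], [2, 2, 2]]

Let P have columns g1, ..., g3. Then [L]_S = P^(-1) A P.
Here det P = 1, so P^(-1) is integer; computing A P first and then P^(-1)(A P) gives [[-3, -1, 0], [3, -1, 3], [2, 2, 2]].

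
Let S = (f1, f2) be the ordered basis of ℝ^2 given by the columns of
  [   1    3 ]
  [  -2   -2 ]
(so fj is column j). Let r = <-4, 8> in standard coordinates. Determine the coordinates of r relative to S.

We seek scalars with c_1 f1 + c_2 f2 = r; equivalently solve M c = r where the columns of M are f1, f2.
System: c_1 + 3c_2 = -4, -2c_1 - 2c_2 = 8; solving gives c_1 = -4, c_2 = 0.
Check: -4f1 + 0·f2 = <-4, 8>.

<-4, 0>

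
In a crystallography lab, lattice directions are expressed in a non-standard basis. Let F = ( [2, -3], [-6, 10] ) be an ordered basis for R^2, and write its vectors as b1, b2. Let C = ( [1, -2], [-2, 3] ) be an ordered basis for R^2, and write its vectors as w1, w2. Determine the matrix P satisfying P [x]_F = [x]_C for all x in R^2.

Let M have columns bj and N have columns wj. Then for every x, N [x]_C = x = M [x]_F, so P = N^(-1) M.
Since det N = -1, N^(-1) has integer entries; multiplying gives P = [[0, -2], [-1, 2]].

[[0, -2], [-1, 2]]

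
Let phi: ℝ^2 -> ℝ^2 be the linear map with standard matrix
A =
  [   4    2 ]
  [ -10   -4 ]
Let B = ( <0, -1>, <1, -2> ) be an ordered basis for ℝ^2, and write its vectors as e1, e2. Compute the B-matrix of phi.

The j-th column of [phi]_B is [phi(ej)]_B.
phi(e1) = A e1 = <-2, 4> = 0·e1 - 2e2, so column 1 is <0, -2>.
Repeating for e2 and assembling the columns gives [[0, 2], [-2, 0]].

[[0, 2], [-2, 0]]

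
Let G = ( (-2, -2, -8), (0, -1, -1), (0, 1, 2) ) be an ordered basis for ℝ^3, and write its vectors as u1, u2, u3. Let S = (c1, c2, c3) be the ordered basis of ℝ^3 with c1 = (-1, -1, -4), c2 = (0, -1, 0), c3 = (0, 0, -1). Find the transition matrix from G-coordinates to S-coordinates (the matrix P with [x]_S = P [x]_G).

[[2, 0, 0], [0, 1, -1], [0, 1, -2]]

Take x = uj: its G-coordinates are the j-th standard unit vector, so P e_j — column j of P — equals [uj]_S.
u1 = 2c1 + 0·c2 + 0·c3, giving column 1 = (2, 0, 0); repeating for each j gives P = [[2, 0, 0], [0, 1, -1], [0, 1, -2]].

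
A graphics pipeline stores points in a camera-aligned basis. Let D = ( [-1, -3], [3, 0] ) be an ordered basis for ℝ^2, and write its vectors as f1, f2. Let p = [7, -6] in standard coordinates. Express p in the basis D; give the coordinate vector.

We seek scalars with c_1 f1 + c_2 f2 = p; equivalently solve M c = p where the columns of M are f1, f2.
System: -c_1 + 3c_2 = 7, -3c_1 + 0c_2 = -6; solving gives c_1 = 2, c_2 = 3.
Check: 2f1 + 3f2 = [7, -6].

[2, 3]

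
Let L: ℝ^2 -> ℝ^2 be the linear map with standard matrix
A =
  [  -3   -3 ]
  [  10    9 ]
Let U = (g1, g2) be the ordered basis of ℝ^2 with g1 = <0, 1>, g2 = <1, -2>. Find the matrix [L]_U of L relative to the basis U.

Let P have columns g1, g2. Then [L]_U = P^(-1) A P.
Here det P = -1, so P^(-1) is integer; computing A P first and then P^(-1)(A P) gives [[3, -2], [-3, 3]].

[[3, -2], [-3, 3]]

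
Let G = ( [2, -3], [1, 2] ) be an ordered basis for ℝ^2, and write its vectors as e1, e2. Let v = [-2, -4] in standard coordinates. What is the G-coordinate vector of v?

[v]_G is the unique c with M c = v, where M has columns e1, e2.
System: 2c_1 + c_2 = -2, -3c_1 + 2c_2 = -4; solving gives c_1 = 0, c_2 = -2.
Check: 0·e1 - 2e2 = [-2, -4].

[0, -2]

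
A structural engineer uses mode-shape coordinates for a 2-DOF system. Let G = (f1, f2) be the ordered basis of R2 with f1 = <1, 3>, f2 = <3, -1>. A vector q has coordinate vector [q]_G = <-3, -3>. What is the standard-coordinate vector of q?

<-12, -6>

By definition q = -3f1 - 3f2.
Summing componentwise gives <-12, -6>.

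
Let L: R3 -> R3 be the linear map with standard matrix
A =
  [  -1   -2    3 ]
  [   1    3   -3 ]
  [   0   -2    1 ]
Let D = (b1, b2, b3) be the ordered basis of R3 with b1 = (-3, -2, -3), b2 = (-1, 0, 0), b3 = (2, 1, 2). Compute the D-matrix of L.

[[1, 2, 2], [3, -1, -2], [2, 3, 3]]

With P the matrix whose columns are b1, ..., b3, [L]_D = P^(-1) A P.
Column by column: L(b1) = A b1 = (-2, 0, 1); its D-coordinates (1, 3, 2) give column 1.
Continuing for each basis vector yields [L]_D = [[1, 2, 2], [3, -1, -2], [2, 3, 3]].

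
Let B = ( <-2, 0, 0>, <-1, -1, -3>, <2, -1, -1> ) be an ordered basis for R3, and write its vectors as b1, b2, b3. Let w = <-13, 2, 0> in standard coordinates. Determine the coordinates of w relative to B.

<3, 1, -3>

[w]_B is the unique c with M c = w, where M has columns b1, ..., b3.
Gaussian elimination on [M | w] yields c = (3, 1, -3).
Check: 3b1 + b2 - 3b3 = <-13, 2, 0>.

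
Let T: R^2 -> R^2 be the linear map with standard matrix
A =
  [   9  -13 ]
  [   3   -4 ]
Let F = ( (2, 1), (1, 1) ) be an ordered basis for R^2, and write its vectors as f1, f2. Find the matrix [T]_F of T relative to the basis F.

[[3, -3], [-1, 2]]

The j-th column of [T]_F is [T(fj)]_F.
T(f1) = A f1 = (5, 2) = 3f1 - f2, so column 1 is (3, -1).
Repeating for f2 and assembling the columns gives [[3, -3], [-1, 2]].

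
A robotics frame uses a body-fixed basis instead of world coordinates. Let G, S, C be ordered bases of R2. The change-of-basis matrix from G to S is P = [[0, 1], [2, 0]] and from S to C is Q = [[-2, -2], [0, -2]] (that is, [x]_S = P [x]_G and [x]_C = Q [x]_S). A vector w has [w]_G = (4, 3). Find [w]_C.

(-22, -16)

Composing the changes, [w]_C = Q P [w]_G.
Q P = [[-4, -2], [-4, 0]]; applying this to (4, 3) gives (-22, -16).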